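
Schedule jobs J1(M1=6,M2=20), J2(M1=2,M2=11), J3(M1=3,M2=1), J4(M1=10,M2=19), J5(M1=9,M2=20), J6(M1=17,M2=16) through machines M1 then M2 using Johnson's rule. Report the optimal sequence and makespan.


Johnson's rule:
Group 1 (M1≤M2, sort by M1): ['J2', 'J1', 'J5', 'J4']
Group 2 (M1>M2, sort desc M2): ['J6', 'J3']
Sequence: J2 → J1 → J5 → J4 → J6 → J3
Makespan calculation:
  J2: M1 done=2, M2 done=13
  J1: M1 done=8, M2 done=33
  J5: M1 done=17, M2 done=53
  J4: M1 done=27, M2 done=72
  J6: M1 done=44, M2 done=88
  J3: M1 done=47, M2 done=89
= Sequence: J2 → J1 → J5 → J4 → J6 → J3, Makespan: 89


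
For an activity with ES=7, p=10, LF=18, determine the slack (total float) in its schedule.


EF = ES + duration = 7 + 10 = 17
LS = LF - duration = 18 - 10 = 8
Total Float = LF - EF = 18 - 17
(or LS - ES = 8 - 7)
= 1


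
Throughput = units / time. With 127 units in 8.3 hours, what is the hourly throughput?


Throughput = units / time
= 127 / 8.3
= 15.3 units/hour


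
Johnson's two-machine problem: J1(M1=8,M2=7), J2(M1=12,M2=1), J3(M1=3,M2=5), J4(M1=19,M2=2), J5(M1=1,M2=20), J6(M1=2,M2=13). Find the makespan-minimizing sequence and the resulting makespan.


Johnson's rule:
Group 1 (M1≤M2, sort by M1): ['J5', 'J6', 'J3']
Group 2 (M1>M2, sort desc M2): ['J1', 'J4', 'J2']
Sequence: J5 → J6 → J3 → J1 → J4 → J2
Makespan calculation:
  J5: M1 done=1, M2 done=21
  J6: M1 done=3, M2 done=34
  J3: M1 done=6, M2 done=39
  J1: M1 done=14, M2 done=46
  J4: M1 done=33, M2 done=48
  J2: M1 done=45, M2 done=49
= Sequence: J5 → J6 → J3 → J1 → J4 → J2, Makespan: 49


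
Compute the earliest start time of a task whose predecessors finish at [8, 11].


ES = max of all predecessor completion times
Predecessors: [8, 11]
ES = max(8, 11)
= 11


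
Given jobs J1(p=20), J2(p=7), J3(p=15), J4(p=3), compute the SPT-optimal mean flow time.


SPT order: J4 → J2 → J3 → J1
Completion times:
  J4: C=3
  J2: C=10
  J3: C=25
  J1: C=45
Sum = 83, n = 4
Mean flow = 83/4
= 20.75


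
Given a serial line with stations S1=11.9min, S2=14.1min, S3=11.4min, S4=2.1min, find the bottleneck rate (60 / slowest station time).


Bottleneck = longest station time
Station times: [11.9, 14.1, 11.4, 2.1]
Max = 14.1 min
Rate = 60 / 14.1
= 4.26 units/hour (bottleneck: 14.1min)


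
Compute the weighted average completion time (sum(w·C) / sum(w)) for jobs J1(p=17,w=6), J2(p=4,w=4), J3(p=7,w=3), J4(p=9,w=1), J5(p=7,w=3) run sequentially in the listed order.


Completion times:
  J1: C=17, w×C=6×17=102
  J2: C=21, w×C=4×21=84
  J3: C=28, w×C=3×28=84
  J4: C=37, w×C=1×37=37
  J5: C=44, w×C=3×44=132
Sum w×C = 439
Sum w = 17
Weighted avg = 439/17
= 25.82


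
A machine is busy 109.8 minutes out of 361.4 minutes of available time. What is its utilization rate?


Utilization = busy / total × 100
= 109.8 / 361.4 × 100
= 30.4%


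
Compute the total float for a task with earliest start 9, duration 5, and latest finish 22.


EF = ES + duration = 9 + 5 = 14
LS = LF - duration = 22 - 5 = 17
Total Float = LF - EF = 22 - 14
(or LS - ES = 17 - 9)
= 8


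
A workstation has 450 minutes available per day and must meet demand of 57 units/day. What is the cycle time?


Cycle time = available time / demand
= 450 / 57
= 7.89 min/unit


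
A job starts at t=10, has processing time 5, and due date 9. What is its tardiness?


Completion = start + processing = 10 + 5 = 15
Tardiness = max(0, C - d) = max(0, 15 - 9)
= max(0, 6)
= 6


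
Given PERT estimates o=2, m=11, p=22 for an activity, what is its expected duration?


te = (o + 4m + p) / 6
= (2 + 4×11 + 22) / 6
= (2 + 44 + 22) / 6
= 68 / 6
= 11.33


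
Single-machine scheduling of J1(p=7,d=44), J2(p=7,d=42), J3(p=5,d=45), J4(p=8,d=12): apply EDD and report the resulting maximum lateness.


EDD order: J4 → J2 → J1 → J3
Completion and lateness:
  J4: C=8, d=12, L=8-12=-4
  J2: C=15, d=42, L=15-42=-27
  J1: C=22, d=44, L=22-44=-22
  J3: C=27, d=45, L=27-45=-18
Lmax = max(-4, -27, -22, -18)
= -4


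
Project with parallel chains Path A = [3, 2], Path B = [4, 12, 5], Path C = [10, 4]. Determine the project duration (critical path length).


Path A: 3 + 2 = 5
Path B: 4 + 12 + 5 = 21
Path C: 10 + 4 = 14
Critical path = longest = max(5, 21, 14)
= 21 (Path B)


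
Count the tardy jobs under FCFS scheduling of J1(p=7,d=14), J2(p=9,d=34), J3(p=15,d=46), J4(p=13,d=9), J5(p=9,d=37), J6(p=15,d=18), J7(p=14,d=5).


Completion vs due date:
  J1: C=7, d=14 → on time
  J2: C=16, d=34 → on time
  J3: C=31, d=46 → on time
  J4: C=44, d=9 → TARDY
  J5: C=53, d=37 → TARDY
  J6: C=68, d=18 → TARDY
  J7: C=82, d=5 → TARDY
Tardy jobs: J4, J5, J6, J7
Count = 4


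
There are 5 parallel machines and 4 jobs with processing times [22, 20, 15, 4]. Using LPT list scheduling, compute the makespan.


Jobs (LPT sorted): [22, 20, 15, 4]
Machines: 5
  J=22 → Machine 1 (load: 0+22=22)
  J=20 → Machine 2 (load: 0+20=20)
  J=15 → Machine 3 (load: 0+15=15)
  J=4 → Machine 4 (load: 0+4=4)
Machine loads: [22, 20, 15, 4, 0]
Makespan = max = 22 time units


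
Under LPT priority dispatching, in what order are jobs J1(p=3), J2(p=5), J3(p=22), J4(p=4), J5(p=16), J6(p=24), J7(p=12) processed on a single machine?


LPT: sort by longest processing time first
  J6: p=24
  J3: p=22
  J5: p=16
  J7: p=12
  J2: p=5
  J4: p=4
  J1: p=3
Order: J6 → J3 → J5 → J7 → J2 → J4 → J1


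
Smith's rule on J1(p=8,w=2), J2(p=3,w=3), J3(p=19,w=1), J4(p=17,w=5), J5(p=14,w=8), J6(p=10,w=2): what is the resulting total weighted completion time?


WSPT order (by p/w): J2 → J5 → J4 → J1 → J6 → J3
  J2: C=3, w·C=3×3=9
  J5: C=17, w·C=8×17=136
  J4: C=34, w·C=5×34=170
  J1: C=42, w·C=2×42=84
  J6: C=52, w·C=2×52=104
  J3: C=71, w·C=1×71=71
Σ w·C = 574
= 574


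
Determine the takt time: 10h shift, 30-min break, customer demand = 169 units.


Available = 10×60 - 30 = 570 min
Takt time = 570 / 169
= 3.37 min/unit


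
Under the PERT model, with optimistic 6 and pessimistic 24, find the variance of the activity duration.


σ² = ((p - o) / 6)² = (p - o)² / 36
= (24 - 6)² / 36
= 18² / 36
= 324 / 36
= 9.0000


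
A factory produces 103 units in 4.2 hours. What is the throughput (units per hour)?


Throughput = units / time
= 103 / 4.2
= 24.5 units/hour


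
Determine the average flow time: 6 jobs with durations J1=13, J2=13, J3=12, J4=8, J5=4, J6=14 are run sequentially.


Completion times:
  J1: completes at 13
  J2: completes at 26
  J3: completes at 38
  J4: completes at 46
  J5: completes at 50
  J6: completes at 64
Sum = 237
Average = 237/6
= 39.50


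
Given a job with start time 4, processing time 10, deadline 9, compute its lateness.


Completion = 4 + 10 = 14
Lateness = C - d = 14 - 9
= 5


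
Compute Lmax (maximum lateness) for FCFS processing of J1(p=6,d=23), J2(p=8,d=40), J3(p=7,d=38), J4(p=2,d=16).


Lateness per job (L = C - d):
  J1: C=6, d=23, L=-17
  J2: C=14, d=40, L=-26
  J3: C=21, d=38, L=-17
  J4: C=23, d=16, L=7
Lmax = max(-17, -26, -17, 7)
= 7


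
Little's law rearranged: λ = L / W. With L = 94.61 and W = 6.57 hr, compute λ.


Little's law: L = λW → λ = L / W
= 94.61 / 6.57
= 14.40 per hour


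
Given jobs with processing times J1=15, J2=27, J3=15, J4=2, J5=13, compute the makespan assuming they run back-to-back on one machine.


Sequential makespan: sum all processing times
= 15 + 27 + 15 + 2 + 13
= 72 time units


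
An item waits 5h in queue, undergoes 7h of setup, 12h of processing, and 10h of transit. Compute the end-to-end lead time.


Lead time = queue + setup + processing + transit
= 5 + 7 + 12 + 10
= 34 hours


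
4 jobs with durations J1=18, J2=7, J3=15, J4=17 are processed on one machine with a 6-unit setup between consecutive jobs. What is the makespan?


Makespan = Σ processing + (n-1) × setup
= (18 + 7 + 15 + 17) + (4-1)×6
= 57 + 18
= 75 time units


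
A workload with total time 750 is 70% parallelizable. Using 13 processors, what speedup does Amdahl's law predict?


Amdahl's law: T_p = T × ((1-p) + p/N)
= 750 × ((1-0.7) + 0.7/13)
= 750 × (0.30 + 0.0538)
= 750 × 0.3538
= 265.38
Speedup = 750/265.38
= 2.83×


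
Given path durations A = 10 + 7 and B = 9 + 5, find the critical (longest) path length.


Path A: 10 + 7 = 17
Path B: 9 + 5 = 14
Critical path = longest = max(17, 14)
= 17 (Path A)


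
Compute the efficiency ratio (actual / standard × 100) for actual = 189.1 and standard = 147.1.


Efficiency = (actual / standard) × 100
= (189.1 / 147.1) × 100
= 128.6%


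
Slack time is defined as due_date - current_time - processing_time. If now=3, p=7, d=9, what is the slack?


Slack = due - current_time - processing
= 9 - 3 - 7
= -1


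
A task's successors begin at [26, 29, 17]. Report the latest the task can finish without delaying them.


LF = min of all successor start times
Successors start at: [26, 29, 17]
LF = min(26, 29, 17)
= 17


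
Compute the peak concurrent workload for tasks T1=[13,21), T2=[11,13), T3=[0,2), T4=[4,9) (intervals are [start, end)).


Check each time point for overlaps:
  t=0: 1 tasks active (T3)
Max concurrent = 1


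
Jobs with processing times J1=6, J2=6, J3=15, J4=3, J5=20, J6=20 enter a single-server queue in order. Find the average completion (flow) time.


Completion times:
  J1: completes at 6
  J2: completes at 12
  J3: completes at 27
  J4: completes at 30
  J5: completes at 50
  J6: completes at 70
Sum = 195
Average = 195/6
= 32.50


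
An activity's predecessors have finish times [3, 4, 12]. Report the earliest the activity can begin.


ES = max of all predecessor completion times
Predecessors: [3, 4, 12]
ES = max(3, 4, 12)
= 12


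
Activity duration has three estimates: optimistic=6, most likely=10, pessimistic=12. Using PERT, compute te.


te = (o + 4m + p) / 6
= (6 + 4×10 + 12) / 6
= (6 + 40 + 12) / 6
= 58 / 6
= 9.67


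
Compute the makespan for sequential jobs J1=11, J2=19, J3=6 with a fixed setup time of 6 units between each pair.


Makespan = Σ processing + (n-1) × setup
= (11 + 19 + 6) + (3-1)×6
= 36 + 12
= 48 time units


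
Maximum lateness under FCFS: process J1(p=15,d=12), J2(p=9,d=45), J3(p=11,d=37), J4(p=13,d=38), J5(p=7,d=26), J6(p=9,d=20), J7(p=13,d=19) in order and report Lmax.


Lateness per job (L = C - d):
  J1: C=15, d=12, L=3
  J2: C=24, d=45, L=-21
  J3: C=35, d=37, L=-2
  J4: C=48, d=38, L=10
  J5: C=55, d=26, L=29
  J6: C=64, d=20, L=44
  J7: C=77, d=19, L=58
Lmax = max(3, -21, -2, 10, 29, 44, 58)
= 58


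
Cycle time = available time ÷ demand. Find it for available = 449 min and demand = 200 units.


Cycle time = available time / demand
= 449 / 200
= 2.25 min/unit


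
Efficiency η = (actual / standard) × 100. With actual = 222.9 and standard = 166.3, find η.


Efficiency = (actual / standard) × 100
= (222.9 / 166.3) × 100
= 134.0%


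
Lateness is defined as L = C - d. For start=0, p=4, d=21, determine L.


Completion = 0 + 4 = 4
Lateness = C - d = 4 - 21
= -17


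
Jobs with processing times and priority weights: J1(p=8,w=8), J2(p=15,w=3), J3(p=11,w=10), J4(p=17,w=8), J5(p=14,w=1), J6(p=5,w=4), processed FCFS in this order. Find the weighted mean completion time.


Completion times:
  J1: C=8, w×C=8×8=64
  J2: C=23, w×C=3×23=69
  J3: C=34, w×C=10×34=340
  J4: C=51, w×C=8×51=408
  J5: C=65, w×C=1×65=65
  J6: C=70, w×C=4×70=280
Sum w×C = 1226
Sum w = 34
Weighted avg = 1226/34
= 36.06


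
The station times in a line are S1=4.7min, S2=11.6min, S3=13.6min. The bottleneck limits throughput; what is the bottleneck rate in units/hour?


Bottleneck = longest station time
Station times: [4.7, 11.6, 13.6]
Max = 13.6 min
Rate = 60 / 13.6
= 4.41 units/hour (bottleneck: 13.6min)


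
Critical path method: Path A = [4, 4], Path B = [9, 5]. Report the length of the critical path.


Path A: 4 + 4 = 8
Path B: 9 + 5 = 14
Critical path = longest = max(8, 14)
= 14 (Path B)


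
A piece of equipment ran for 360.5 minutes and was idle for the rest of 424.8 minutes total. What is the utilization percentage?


Utilization = busy / total × 100
= 360.5 / 424.8 × 100
= 84.9%


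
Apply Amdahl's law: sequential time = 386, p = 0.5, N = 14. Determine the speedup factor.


Amdahl's law: T_p = T × ((1-p) + p/N)
= 386 × ((1-0.5) + 0.5/14)
= 386 × (0.50 + 0.0357)
= 386 × 0.5357
= 206.79
Speedup = 386/206.79
= 1.87×


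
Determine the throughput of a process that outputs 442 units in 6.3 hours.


Throughput = units / time
= 442 / 6.3
= 70.2 units/hour


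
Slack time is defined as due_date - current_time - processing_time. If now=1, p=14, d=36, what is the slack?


Slack = due - current_time - processing
= 36 - 1 - 14
= 21


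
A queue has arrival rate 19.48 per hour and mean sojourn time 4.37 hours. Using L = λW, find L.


Little's law: L = λ × W
= 19.48 × 4.37
= 85.13


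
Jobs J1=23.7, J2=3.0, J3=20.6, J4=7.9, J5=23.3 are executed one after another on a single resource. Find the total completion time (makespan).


Sequential makespan: sum all processing times
= 23.7 + 3.0 + 20.6 + 7.9 + 23.3
= 78.5 time units


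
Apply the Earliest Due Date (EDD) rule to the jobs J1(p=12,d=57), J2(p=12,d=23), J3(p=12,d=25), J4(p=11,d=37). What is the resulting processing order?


EDD: sort by earliest due date
  J2: d=23, p=12
  J3: d=25, p=12
  J4: d=37, p=11
  J1: d=57, p=12
Order: J2 → J3 → J4 → J1


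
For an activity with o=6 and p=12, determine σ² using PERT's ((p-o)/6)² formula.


σ² = ((p - o) / 6)² = (p - o)² / 36
= (12 - 6)² / 36
= 6² / 36
= 36 / 36
= 1.0000


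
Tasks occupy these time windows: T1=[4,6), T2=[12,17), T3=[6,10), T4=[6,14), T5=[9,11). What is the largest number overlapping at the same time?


Check each time point for overlaps:
  t=9: 3 tasks active (T3, T4, T5)
Max concurrent = 3


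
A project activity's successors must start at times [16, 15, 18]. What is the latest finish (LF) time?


LF = min of all successor start times
Successors start at: [16, 15, 18]
LF = min(16, 15, 18)
= 15


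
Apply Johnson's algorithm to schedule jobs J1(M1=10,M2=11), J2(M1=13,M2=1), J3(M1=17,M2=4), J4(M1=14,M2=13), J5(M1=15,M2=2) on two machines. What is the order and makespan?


Johnson's rule:
Group 1 (M1≤M2, sort by M1): ['J1']
Group 2 (M1>M2, sort desc M2): ['J4', 'J3', 'J5', 'J2']
Sequence: J1 → J4 → J3 → J5 → J2
Makespan calculation:
  J1: M1 done=10, M2 done=21
  J4: M1 done=24, M2 done=37
  J3: M1 done=41, M2 done=45
  J5: M1 done=56, M2 done=58
  J2: M1 done=69, M2 done=70
= Sequence: J1 → J4 → J3 → J5 → J2, Makespan: 70


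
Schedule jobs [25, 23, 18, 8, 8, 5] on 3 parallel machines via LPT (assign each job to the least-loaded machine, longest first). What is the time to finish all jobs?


Jobs (LPT sorted): [25, 23, 18, 8, 8, 5]
Machines: 3
  J=25 → Machine 1 (load: 0+25=25)
  J=23 → Machine 2 (load: 0+23=23)
  J=18 → Machine 3 (load: 0+18=18)
  J=8 → Machine 3 (load: 18+8=26)
  J=8 → Machine 2 (load: 23+8=31)
  J=5 → Machine 1 (load: 25+5=30)
Machine loads: [30, 31, 26]
Makespan = max = 31 time units


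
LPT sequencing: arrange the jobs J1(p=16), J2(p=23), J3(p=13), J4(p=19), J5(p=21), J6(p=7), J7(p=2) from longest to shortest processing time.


LPT: sort by longest processing time first
  J2: p=23
  J5: p=21
  J4: p=19
  J1: p=16
  J3: p=13
  J6: p=7
  J7: p=2
Order: J2 → J5 → J4 → J1 → J3 → J6 → J7


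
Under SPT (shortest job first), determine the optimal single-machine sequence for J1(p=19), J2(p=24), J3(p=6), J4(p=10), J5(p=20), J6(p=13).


SPT: sort by shortest processing time
  J3: p=6
  J4: p=10
  J6: p=13
  J1: p=19
  J5: p=20
  J2: p=24
Order: J3 → J4 → J6 → J1 → J5 → J2


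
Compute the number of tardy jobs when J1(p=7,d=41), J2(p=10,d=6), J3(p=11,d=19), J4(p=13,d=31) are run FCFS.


Completion vs due date:
  J1: C=7, d=41 → on time
  J2: C=17, d=6 → TARDY
  J3: C=28, d=19 → TARDY
  J4: C=41, d=31 → TARDY
Tardy jobs: J2, J3, J4
Count = 3


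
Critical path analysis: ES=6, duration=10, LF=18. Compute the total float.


EF = ES + duration = 6 + 10 = 16
LS = LF - duration = 18 - 10 = 8
Total Float = LF - EF = 18 - 16
(or LS - ES = 8 - 6)
= 2


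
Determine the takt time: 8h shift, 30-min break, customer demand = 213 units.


Available = 8×60 - 30 = 450 min
Takt time = 450 / 213
= 2.11 min/unit


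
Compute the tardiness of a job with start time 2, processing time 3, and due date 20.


Completion = start + processing = 2 + 3 = 5
Tardiness = max(0, C - d) = max(0, 5 - 20)
= max(0, -15)
= 0


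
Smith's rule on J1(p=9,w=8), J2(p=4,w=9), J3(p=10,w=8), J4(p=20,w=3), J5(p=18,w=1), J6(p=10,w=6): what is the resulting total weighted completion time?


WSPT order (by p/w): J2 → J1 → J3 → J6 → J4 → J5
  J2: C=4, w·C=9×4=36
  J1: C=13, w·C=8×13=104
  J3: C=23, w·C=8×23=184
  J6: C=33, w·C=6×33=198
  J4: C=53, w·C=3×53=159
  J5: C=71, w·C=1×71=71
Σ w·C = 752
= 752


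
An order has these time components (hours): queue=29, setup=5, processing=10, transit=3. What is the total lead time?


Lead time = queue + setup + processing + transit
= 29 + 5 + 10 + 3
= 47 hours


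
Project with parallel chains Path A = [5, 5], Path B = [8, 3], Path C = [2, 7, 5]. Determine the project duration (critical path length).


Path A: 5 + 5 = 10
Path B: 8 + 3 = 11
Path C: 2 + 7 + 5 = 14
Critical path = longest = max(10, 11, 14)
= 14 (Path C)


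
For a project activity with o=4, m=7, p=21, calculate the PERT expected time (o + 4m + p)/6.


te = (o + 4m + p) / 6
= (4 + 4×7 + 21) / 6
= (4 + 28 + 21) / 6
= 53 / 6
= 8.83


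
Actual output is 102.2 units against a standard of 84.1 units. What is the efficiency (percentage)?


Efficiency = (actual / standard) × 100
= (102.2 / 84.1) × 100
= 121.5%


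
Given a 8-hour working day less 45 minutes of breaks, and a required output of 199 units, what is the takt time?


Available = 8×60 - 45 = 435 min
Takt time = 435 / 199
= 2.19 min/unit


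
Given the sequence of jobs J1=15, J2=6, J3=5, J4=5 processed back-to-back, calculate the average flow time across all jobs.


Completion times:
  J1: completes at 15
  J2: completes at 21
  J3: completes at 26
  J4: completes at 31
Sum = 93
Average = 93/4
= 23.25


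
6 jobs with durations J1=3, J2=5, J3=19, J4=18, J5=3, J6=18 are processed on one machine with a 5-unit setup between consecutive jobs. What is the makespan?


Makespan = Σ processing + (n-1) × setup
= (3 + 5 + 19 + 18 + 3 + 18) + (6-1)×5
= 66 + 25
= 91 time units


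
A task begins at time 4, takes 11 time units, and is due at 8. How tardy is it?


Completion = start + processing = 4 + 11 = 15
Tardiness = max(0, C - d) = max(0, 15 - 8)
= max(0, 7)
= 7


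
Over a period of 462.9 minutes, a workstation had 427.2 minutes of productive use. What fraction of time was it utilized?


Utilization = busy / total × 100
= 427.2 / 462.9 × 100
= 92.3%


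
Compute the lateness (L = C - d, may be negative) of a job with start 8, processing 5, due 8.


Completion = 8 + 5 = 13
Lateness = C - d = 13 - 8
= 5


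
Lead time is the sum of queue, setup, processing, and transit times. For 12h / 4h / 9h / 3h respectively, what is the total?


Lead time = queue + setup + processing + transit
= 12 + 4 + 9 + 3
= 28 hours


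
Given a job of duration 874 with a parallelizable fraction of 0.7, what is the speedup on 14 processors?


Amdahl's law: T_p = T × ((1-p) + p/N)
= 874 × ((1-0.7) + 0.7/14)
= 874 × (0.30 + 0.0500)
= 874 × 0.3500
= 305.90
Speedup = 874/305.90
= 2.86×


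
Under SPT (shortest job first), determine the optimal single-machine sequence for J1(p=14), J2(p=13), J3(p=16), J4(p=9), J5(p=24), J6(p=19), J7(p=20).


SPT: sort by shortest processing time
  J4: p=9
  J2: p=13
  J1: p=14
  J3: p=16
  J6: p=19
  J7: p=20
  J5: p=24
Order: J4 → J2 → J1 → J3 → J6 → J7 → J5


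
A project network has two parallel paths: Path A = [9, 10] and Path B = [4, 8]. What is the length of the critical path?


Path A: 9 + 10 = 19
Path B: 4 + 8 = 12
Critical path = longest = max(19, 12)
= 19 (Path A)


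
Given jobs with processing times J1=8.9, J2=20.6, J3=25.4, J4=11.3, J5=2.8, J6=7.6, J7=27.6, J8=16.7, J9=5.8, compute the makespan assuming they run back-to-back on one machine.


Sequential makespan: sum all processing times
= 8.9 + 20.6 + 25.4 + 11.3 + 2.8 + 7.6 + 27.6 + 16.7 + 5.8
= 126.7 time units


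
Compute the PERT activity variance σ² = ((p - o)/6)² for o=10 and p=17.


σ² = ((p - o) / 6)² = (p - o)² / 36
= (17 - 10)² / 36
= 7² / 36
= 49 / 36
= 1.3611


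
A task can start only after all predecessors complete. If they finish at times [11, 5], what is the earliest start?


ES = max of all predecessor completion times
Predecessors: [11, 5]
ES = max(11, 5)
= 11


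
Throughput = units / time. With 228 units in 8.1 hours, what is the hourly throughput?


Throughput = units / time
= 228 / 8.1
= 28.1 units/hour


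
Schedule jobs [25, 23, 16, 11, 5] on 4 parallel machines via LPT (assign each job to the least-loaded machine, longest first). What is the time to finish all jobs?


Jobs (LPT sorted): [25, 23, 16, 11, 5]
Machines: 4
  J=25 → Machine 1 (load: 0+25=25)
  J=23 → Machine 2 (load: 0+23=23)
  J=16 → Machine 3 (load: 0+16=16)
  J=11 → Machine 4 (load: 0+11=11)
  J=5 → Machine 4 (load: 11+5=16)
Machine loads: [25, 23, 16, 16]
Makespan = max = 25 time units


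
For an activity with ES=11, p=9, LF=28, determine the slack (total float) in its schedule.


EF = ES + duration = 11 + 9 = 20
LS = LF - duration = 28 - 9 = 19
Total Float = LF - EF = 28 - 20
(or LS - ES = 19 - 11)
= 8


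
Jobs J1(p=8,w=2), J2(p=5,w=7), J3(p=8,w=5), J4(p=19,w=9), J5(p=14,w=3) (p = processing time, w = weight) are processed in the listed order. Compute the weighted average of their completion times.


Completion times:
  J1: C=8, w×C=2×8=16
  J2: C=13, w×C=7×13=91
  J3: C=21, w×C=5×21=105
  J4: C=40, w×C=9×40=360
  J5: C=54, w×C=3×54=162
Sum w×C = 734
Sum w = 26
Weighted avg = 734/26
= 28.23


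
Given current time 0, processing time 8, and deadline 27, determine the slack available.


Slack = due - current_time - processing
= 27 - 0 - 8
= 19


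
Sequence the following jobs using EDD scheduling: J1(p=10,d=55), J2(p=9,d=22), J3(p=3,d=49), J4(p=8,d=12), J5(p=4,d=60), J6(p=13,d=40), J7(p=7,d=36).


EDD: sort by earliest due date
  J4: d=12, p=8
  J2: d=22, p=9
  J7: d=36, p=7
  J6: d=40, p=13
  J3: d=49, p=3
  J1: d=55, p=10
  J5: d=60, p=4
Order: J4 → J2 → J7 → J6 → J3 → J1 → J5


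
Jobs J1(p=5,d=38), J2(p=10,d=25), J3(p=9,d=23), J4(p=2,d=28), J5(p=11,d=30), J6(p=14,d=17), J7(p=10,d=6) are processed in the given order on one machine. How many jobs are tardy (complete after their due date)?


Completion vs due date:
  J1: C=5, d=38 → on time
  J2: C=15, d=25 → on time
  J3: C=24, d=23 → TARDY
  J4: C=26, d=28 → on time
  J5: C=37, d=30 → TARDY
  J6: C=51, d=17 → TARDY
  J7: C=61, d=6 → TARDY
Tardy jobs: J3, J5, J6, J7
Count = 4


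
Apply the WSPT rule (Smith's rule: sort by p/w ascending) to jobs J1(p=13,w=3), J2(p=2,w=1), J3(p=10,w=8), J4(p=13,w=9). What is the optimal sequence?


WSPT (Smith's rule): sort by p/w ascending
  J3: p/w = 10/8 = 1.250
  J4: p/w = 13/9 = 1.444
  J2: p/w = 2/1 = 2.000
  J1: p/w = 13/3 = 4.333
Order: J3 → J4 → J2 → J1


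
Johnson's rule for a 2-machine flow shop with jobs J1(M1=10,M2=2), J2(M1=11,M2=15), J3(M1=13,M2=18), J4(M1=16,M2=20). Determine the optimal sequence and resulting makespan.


Johnson's rule:
Group 1 (M1≤M2, sort by M1): ['J2', 'J3', 'J4']
Group 2 (M1>M2, sort desc M2): ['J1']
Sequence: J2 → J3 → J4 → J1
Makespan calculation:
  J2: M1 done=11, M2 done=26
  J3: M1 done=24, M2 done=44
  J4: M1 done=40, M2 done=64
  J1: M1 done=50, M2 done=66
= Sequence: J2 → J3 → J4 → J1, Makespan: 66


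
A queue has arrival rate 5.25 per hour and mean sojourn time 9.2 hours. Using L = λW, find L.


Little's law: L = λ × W
= 5.25 × 9.2
= 48.30


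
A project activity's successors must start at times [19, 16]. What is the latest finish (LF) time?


LF = min of all successor start times
Successors start at: [19, 16]
LF = min(19, 16)
= 16


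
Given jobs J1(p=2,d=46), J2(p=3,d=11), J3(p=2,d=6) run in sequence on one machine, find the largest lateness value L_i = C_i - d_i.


Lateness per job (L = C - d):
  J1: C=2, d=46, L=-44
  J2: C=5, d=11, L=-6
  J3: C=7, d=6, L=1
Lmax = max(-44, -6, 1)
= 1


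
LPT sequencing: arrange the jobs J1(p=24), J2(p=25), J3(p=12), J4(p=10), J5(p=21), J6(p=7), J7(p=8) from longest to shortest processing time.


LPT: sort by longest processing time first
  J2: p=25
  J1: p=24
  J5: p=21
  J3: p=12
  J4: p=10
  J7: p=8
  J6: p=7
Order: J2 → J1 → J5 → J3 → J4 → J7 → J6


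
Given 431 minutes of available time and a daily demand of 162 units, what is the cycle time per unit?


Cycle time = available time / demand
= 431 / 162
= 2.66 min/unit


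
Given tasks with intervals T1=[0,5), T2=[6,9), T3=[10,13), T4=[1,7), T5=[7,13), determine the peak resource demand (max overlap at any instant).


Check each time point for overlaps:
  t=1: 2 tasks active (T1, T4)
Max concurrent = 2


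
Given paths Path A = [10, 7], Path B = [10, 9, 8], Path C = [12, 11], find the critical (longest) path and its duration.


Path A: 10 + 7 = 17
Path B: 10 + 9 + 8 = 27
Path C: 12 + 11 = 23
Critical path = longest = max(17, 27, 23)
= 27 (Path B)


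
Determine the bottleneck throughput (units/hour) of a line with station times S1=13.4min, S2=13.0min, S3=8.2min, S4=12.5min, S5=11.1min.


Bottleneck = longest station time
Station times: [13.4, 13.0, 8.2, 12.5, 11.1]
Max = 13.4 min
Rate = 60 / 13.4
= 4.48 units/hour (bottleneck: 13.4min)


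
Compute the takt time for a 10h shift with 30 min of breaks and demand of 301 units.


Available = 10×60 - 30 = 570 min
Takt time = 570 / 301
= 1.89 min/unit


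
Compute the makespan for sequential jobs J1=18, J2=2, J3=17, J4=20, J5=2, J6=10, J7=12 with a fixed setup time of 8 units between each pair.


Makespan = Σ processing + (n-1) × setup
= (18 + 2 + 17 + 20 + 2 + 10 + 12) + (7-1)×8
= 81 + 48
= 129 time units


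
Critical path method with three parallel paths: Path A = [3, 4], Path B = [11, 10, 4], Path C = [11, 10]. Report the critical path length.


Path A: 3 + 4 = 7
Path B: 11 + 10 + 4 = 25
Path C: 11 + 10 = 21
Critical path = longest = max(7, 25, 21)
= 25 (Path B)


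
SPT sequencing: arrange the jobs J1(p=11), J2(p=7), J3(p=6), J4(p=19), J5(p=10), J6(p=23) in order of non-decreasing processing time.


SPT: sort by shortest processing time
  J3: p=6
  J2: p=7
  J5: p=10
  J1: p=11
  J4: p=19
  J6: p=23
Order: J3 → J2 → J5 → J1 → J4 → J6


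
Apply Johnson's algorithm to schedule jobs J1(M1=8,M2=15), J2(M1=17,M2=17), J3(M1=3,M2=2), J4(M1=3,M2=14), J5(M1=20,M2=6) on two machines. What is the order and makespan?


Johnson's rule:
Group 1 (M1≤M2, sort by M1): ['J4', 'J1', 'J2']
Group 2 (M1>M2, sort desc M2): ['J5', 'J3']
Sequence: J4 → J1 → J2 → J5 → J3
Makespan calculation:
  J4: M1 done=3, M2 done=17
  J1: M1 done=11, M2 done=32
  J2: M1 done=28, M2 done=49
  J5: M1 done=48, M2 done=55
  J3: M1 done=51, M2 done=57
= Sequence: J4 → J1 → J2 → J5 → J3, Makespan: 57


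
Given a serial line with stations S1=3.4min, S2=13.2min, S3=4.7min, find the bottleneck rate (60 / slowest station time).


Bottleneck = longest station time
Station times: [3.4, 13.2, 4.7]
Max = 13.2 min
Rate = 60 / 13.2
= 4.55 units/hour (bottleneck: 13.2min)


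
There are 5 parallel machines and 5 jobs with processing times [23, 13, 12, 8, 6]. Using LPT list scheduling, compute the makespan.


Jobs (LPT sorted): [23, 13, 12, 8, 6]
Machines: 5
  J=23 → Machine 1 (load: 0+23=23)
  J=13 → Machine 2 (load: 0+13=13)
  J=12 → Machine 3 (load: 0+12=12)
  J=8 → Machine 4 (load: 0+8=8)
  J=6 → Machine 5 (load: 0+6=6)
Machine loads: [23, 13, 12, 8, 6]
Makespan = max = 23 time units


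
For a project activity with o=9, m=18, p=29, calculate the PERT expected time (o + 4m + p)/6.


te = (o + 4m + p) / 6
= (9 + 4×18 + 29) / 6
= (9 + 72 + 29) / 6
= 110 / 6
= 18.33


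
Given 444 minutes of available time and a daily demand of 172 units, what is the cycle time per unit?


Cycle time = available time / demand
= 444 / 172
= 2.58 min/unit


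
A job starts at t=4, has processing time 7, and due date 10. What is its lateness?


Completion = 4 + 7 = 11
Lateness = C - d = 11 - 10
= 1


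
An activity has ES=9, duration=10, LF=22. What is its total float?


EF = ES + duration = 9 + 10 = 19
LS = LF - duration = 22 - 10 = 12
Total Float = LF - EF = 22 - 19
(or LS - ES = 12 - 9)
= 3


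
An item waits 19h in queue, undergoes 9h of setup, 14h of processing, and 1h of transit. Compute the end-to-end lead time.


Lead time = queue + setup + processing + transit
= 19 + 9 + 14 + 1
= 43 hours


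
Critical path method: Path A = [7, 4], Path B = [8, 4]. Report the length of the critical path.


Path A: 7 + 4 = 11
Path B: 8 + 4 = 12
Critical path = longest = max(11, 12)
= 12 (Path B)


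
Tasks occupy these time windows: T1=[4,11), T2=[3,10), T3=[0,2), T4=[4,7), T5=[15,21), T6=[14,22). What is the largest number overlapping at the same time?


Check each time point for overlaps:
  t=4: 3 tasks active (T1, T2, T4)
Max concurrent = 3


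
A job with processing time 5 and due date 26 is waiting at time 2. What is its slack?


Slack = due - current_time - processing
= 26 - 2 - 5
= 19


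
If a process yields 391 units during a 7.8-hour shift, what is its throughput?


Throughput = units / time
= 391 / 7.8
= 50.1 units/hour


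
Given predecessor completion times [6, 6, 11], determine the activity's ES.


ES = max of all predecessor completion times
Predecessors: [6, 6, 11]
ES = max(6, 6, 11)
= 11


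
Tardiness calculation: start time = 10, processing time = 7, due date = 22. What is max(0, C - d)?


Completion = start + processing = 10 + 7 = 17
Tardiness = max(0, C - d) = max(0, 17 - 22)
= max(0, -5)
= 0


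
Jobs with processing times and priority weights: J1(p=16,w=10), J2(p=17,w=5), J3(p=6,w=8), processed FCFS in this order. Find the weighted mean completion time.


Completion times:
  J1: C=16, w×C=10×16=160
  J2: C=33, w×C=5×33=165
  J3: C=39, w×C=8×39=312
Sum w×C = 637
Sum w = 23
Weighted avg = 637/23
= 27.70


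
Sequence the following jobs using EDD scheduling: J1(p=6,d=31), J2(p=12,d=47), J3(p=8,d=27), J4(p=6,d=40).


EDD: sort by earliest due date
  J3: d=27, p=8
  J1: d=31, p=6
  J4: d=40, p=6
  J2: d=47, p=12
Order: J3 → J1 → J4 → J2


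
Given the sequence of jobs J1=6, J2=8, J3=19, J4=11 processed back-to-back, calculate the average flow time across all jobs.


Completion times:
  J1: completes at 6
  J2: completes at 14
  J3: completes at 33
  J4: completes at 44
Sum = 97
Average = 97/4
= 24.25


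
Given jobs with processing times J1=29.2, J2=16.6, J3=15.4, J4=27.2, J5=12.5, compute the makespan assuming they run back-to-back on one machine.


Sequential makespan: sum all processing times
= 29.2 + 16.6 + 15.4 + 27.2 + 12.5
= 100.9 time units


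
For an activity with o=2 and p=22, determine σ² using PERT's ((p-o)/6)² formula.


σ² = ((p - o) / 6)² = (p - o)² / 36
= (22 - 2)² / 36
= 20² / 36
= 400 / 36
= 11.1111


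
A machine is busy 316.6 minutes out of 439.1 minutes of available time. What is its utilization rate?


Utilization = busy / total × 100
= 316.6 / 439.1 × 100
= 72.1%


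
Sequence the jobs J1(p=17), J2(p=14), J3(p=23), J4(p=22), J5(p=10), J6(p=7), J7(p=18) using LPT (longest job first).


LPT: sort by longest processing time first
  J3: p=23
  J4: p=22
  J7: p=18
  J1: p=17
  J2: p=14
  J5: p=10
  J6: p=7
Order: J3 → J4 → J7 → J1 → J2 → J5 → J6


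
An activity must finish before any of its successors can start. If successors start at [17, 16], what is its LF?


LF = min of all successor start times
Successors start at: [17, 16]
LF = min(17, 16)
= 16


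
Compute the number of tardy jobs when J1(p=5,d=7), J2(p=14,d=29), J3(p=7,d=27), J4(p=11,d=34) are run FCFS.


Completion vs due date:
  J1: C=5, d=7 → on time
  J2: C=19, d=29 → on time
  J3: C=26, d=27 → on time
  J4: C=37, d=34 → TARDY
Tardy jobs: J4
Count = 1


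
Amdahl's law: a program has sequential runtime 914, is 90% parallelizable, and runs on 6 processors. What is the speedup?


Amdahl's law: T_p = T × ((1-p) + p/N)
= 914 × ((1-0.9) + 0.9/6)
= 914 × (0.10 + 0.1500)
= 914 × 0.2500
= 228.50
Speedup = 914/228.50
= 4.00×


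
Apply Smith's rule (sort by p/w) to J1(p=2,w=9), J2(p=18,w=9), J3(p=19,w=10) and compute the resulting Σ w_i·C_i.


WSPT order (by p/w): J1 → J3 → J2
  J1: C=2, w·C=9×2=18
  J3: C=21, w·C=10×21=210
  J2: C=39, w·C=9×39=351
Σ w·C = 579
= 579


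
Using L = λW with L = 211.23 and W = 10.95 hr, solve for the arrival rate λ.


Little's law: L = λW → λ = L / W
= 211.23 / 10.95
= 19.29 per hour


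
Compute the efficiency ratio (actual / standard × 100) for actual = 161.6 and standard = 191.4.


Efficiency = (actual / standard) × 100
= (161.6 / 191.4) × 100
= 84.4%


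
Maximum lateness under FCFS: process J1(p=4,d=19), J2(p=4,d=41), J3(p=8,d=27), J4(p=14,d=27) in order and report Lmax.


Lateness per job (L = C - d):
  J1: C=4, d=19, L=-15
  J2: C=8, d=41, L=-33
  J3: C=16, d=27, L=-11
  J4: C=30, d=27, L=3
Lmax = max(-15, -33, -11, 3)
= 3


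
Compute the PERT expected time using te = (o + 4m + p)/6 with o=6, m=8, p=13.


te = (o + 4m + p) / 6
= (6 + 4×8 + 13) / 6
= (6 + 32 + 13) / 6
= 51 / 6
= 8.50


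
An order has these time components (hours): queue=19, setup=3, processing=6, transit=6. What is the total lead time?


Lead time = queue + setup + processing + transit
= 19 + 3 + 6 + 6
= 34 hours


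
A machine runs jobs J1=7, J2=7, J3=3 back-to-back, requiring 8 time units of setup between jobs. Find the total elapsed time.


Makespan = Σ processing + (n-1) × setup
= (7 + 7 + 3) + (3-1)×8
= 17 + 16
= 33 time units


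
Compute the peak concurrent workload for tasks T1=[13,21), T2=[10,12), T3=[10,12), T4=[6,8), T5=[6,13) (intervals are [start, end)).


Check each time point for overlaps:
  t=10: 3 tasks active (T2, T3, T5)
Max concurrent = 3


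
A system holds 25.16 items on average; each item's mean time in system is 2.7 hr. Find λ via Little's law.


Little's law: L = λW → λ = L / W
= 25.16 / 2.7
= 9.32 per hour


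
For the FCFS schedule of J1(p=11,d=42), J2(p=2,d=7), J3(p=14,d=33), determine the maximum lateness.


Lateness per job (L = C - d):
  J1: C=11, d=42, L=-31
  J2: C=13, d=7, L=6
  J3: C=27, d=33, L=-6
Lmax = max(-31, 6, -6)
= 6


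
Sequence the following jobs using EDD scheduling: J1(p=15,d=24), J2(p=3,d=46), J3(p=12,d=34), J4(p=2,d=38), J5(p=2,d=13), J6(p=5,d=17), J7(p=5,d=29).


EDD: sort by earliest due date
  J5: d=13, p=2
  J6: d=17, p=5
  J1: d=24, p=15
  J7: d=29, p=5
  J3: d=34, p=12
  J4: d=38, p=2
  J2: d=46, p=3
Order: J5 → J6 → J1 → J7 → J3 → J4 → J2


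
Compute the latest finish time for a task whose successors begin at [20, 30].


LF = min of all successor start times
Successors start at: [20, 30]
LF = min(20, 30)
= 20


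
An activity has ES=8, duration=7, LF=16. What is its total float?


EF = ES + duration = 8 + 7 = 15
LS = LF - duration = 16 - 7 = 9
Total Float = LF - EF = 16 - 15
(or LS - ES = 9 - 8)
= 1


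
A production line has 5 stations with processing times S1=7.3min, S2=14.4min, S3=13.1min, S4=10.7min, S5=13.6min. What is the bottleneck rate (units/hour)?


Bottleneck = longest station time
Station times: [7.3, 14.4, 13.1, 10.7, 13.6]
Max = 14.4 min
Rate = 60 / 14.4
= 4.17 units/hour (bottleneck: 14.4min)


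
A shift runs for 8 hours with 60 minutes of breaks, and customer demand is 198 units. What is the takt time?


Available = 8×60 - 60 = 420 min
Takt time = 420 / 198
= 2.12 min/unit


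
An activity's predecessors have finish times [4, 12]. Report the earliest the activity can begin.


ES = max of all predecessor completion times
Predecessors: [4, 12]
ES = max(4, 12)
= 12


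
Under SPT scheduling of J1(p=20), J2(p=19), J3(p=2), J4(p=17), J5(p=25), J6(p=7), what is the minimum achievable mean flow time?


SPT order: J3 → J6 → J4 → J2 → J1 → J5
Completion times:
  J3: C=2
  J6: C=9
  J4: C=26
  J2: C=45
  J1: C=65
  J5: C=90
Sum = 237, n = 6
Mean flow = 237/6
= 39.50


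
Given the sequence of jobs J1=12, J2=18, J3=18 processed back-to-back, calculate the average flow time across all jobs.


Completion times:
  J1: completes at 12
  J2: completes at 30
  J3: completes at 48
Sum = 90
Average = 90/3
= 30.00


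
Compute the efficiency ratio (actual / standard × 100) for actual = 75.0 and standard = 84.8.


Efficiency = (actual / standard) × 100
= (75.0 / 84.8) × 100
= 88.4%


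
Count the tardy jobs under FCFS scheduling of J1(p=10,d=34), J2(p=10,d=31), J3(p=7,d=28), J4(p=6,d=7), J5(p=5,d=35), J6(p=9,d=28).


Completion vs due date:
  J1: C=10, d=34 → on time
  J2: C=20, d=31 → on time
  J3: C=27, d=28 → on time
  J4: C=33, d=7 → TARDY
  J5: C=38, d=35 → TARDY
  J6: C=47, d=28 → TARDY
Tardy jobs: J4, J5, J6
Count = 3


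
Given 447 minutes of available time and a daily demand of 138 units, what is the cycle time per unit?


Cycle time = available time / demand
= 447 / 138
= 3.24 min/unit


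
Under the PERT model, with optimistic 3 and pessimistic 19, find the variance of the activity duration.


σ² = ((p - o) / 6)² = (p - o)² / 36
= (19 - 3)² / 36
= 16² / 36
= 256 / 36
= 7.1111


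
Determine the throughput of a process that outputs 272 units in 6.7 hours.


Throughput = units / time
= 272 / 6.7
= 40.6 units/hour


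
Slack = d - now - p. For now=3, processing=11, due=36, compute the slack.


Slack = due - current_time - processing
= 36 - 3 - 11
= 22


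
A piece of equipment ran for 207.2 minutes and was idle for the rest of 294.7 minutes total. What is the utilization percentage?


Utilization = busy / total × 100
= 207.2 / 294.7 × 100
= 70.3%


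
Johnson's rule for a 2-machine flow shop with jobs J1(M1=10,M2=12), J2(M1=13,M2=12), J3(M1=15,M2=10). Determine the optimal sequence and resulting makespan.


Johnson's rule:
Group 1 (M1≤M2, sort by M1): ['J1']
Group 2 (M1>M2, sort desc M2): ['J2', 'J3']
Sequence: J1 → J2 → J3
Makespan calculation:
  J1: M1 done=10, M2 done=22
  J2: M1 done=23, M2 done=35
  J3: M1 done=38, M2 done=48
= Sequence: J1 → J2 → J3, Makespan: 48


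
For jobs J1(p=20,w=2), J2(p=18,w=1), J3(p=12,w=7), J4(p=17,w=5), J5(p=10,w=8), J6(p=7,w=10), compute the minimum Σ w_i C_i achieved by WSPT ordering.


WSPT order (by p/w): J6 → J5 → J3 → J4 → J1 → J2
  J6: C=7, w·C=10×7=70
  J5: C=17, w·C=8×17=136
  J3: C=29, w·C=7×29=203
  J4: C=46, w·C=5×46=230
  J1: C=66, w·C=2×66=132
  J2: C=84, w·C=1×84=84
Σ w·C = 855
= 855


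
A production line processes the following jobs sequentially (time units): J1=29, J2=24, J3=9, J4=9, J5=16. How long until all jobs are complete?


Sequential makespan: sum all processing times
= 29 + 24 + 9 + 9 + 16
= 87 time units


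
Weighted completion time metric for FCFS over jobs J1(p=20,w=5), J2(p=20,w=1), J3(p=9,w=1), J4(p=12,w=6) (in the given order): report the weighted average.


Completion times:
  J1: C=20, w×C=5×20=100
  J2: C=40, w×C=1×40=40
  J3: C=49, w×C=1×49=49
  J4: C=61, w×C=6×61=366
Sum w×C = 555
Sum w = 13
Weighted avg = 555/13
= 42.69
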